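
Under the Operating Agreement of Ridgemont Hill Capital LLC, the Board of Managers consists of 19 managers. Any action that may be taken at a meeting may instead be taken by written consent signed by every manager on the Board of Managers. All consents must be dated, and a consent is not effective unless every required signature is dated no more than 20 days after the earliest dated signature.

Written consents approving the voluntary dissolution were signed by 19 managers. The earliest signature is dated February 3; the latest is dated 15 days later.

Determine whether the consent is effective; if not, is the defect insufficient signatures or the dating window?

Effective — both the signature and dating-window requirements are satisfied.

Signatures required: all of 19 — unanimous means all 19, so 19 needed; 19 signed. Sufficient.
Dating window: the latest signature is 15 days after the earliest; the limit is 20 days. Within the window.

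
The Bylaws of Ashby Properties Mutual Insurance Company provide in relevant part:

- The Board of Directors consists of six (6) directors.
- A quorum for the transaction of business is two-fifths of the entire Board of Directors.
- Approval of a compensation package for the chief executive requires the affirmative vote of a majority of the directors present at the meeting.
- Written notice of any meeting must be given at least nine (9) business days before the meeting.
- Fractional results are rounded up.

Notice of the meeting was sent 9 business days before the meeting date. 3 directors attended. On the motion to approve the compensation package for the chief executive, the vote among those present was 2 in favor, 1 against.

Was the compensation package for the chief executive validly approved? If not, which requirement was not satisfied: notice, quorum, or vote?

Valid — all requirements satisfied.

Notice: 9 business days given; 9 required (9 ≥ 9). Satisfied.
Quorum: 3 present; quorum is 3. Satisfied.
Vote: the compensation package for the chief executive requires a majority of the directors present (3). A majority of 3 is 2, so 2 affirmative votes are needed; 2 voted in favor. Satisfied.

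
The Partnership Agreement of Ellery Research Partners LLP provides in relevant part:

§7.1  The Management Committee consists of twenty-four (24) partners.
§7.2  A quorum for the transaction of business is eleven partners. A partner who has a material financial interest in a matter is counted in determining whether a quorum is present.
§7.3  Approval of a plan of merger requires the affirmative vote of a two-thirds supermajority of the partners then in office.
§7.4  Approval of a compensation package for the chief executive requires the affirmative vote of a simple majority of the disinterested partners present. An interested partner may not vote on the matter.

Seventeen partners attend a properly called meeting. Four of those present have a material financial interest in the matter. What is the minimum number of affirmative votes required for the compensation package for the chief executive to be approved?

The compensation package for the chief executive requires a majority of the disinterested partners present (17 − 4 = 13).
A majority of 13 is 7.

7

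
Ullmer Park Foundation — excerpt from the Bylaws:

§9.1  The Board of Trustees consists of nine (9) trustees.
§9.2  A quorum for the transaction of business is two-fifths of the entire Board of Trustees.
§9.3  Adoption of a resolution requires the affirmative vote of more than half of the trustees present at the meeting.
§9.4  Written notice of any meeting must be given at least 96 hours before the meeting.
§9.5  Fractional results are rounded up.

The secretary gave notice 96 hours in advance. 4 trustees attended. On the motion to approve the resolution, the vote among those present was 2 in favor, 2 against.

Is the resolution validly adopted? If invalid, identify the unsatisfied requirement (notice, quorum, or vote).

Invalid — vote requirement not satisfied.

Notice: 96 hours given; 96 required (96 ≥ 96). Satisfied.
Quorum: 4 present; quorum is 4. Satisfied.
Vote: the resolution requires a majority of the trustees present (4). A majority of 4 is 3, so 3 affirmative votes are needed; 2 voted in favor. Not satisfied.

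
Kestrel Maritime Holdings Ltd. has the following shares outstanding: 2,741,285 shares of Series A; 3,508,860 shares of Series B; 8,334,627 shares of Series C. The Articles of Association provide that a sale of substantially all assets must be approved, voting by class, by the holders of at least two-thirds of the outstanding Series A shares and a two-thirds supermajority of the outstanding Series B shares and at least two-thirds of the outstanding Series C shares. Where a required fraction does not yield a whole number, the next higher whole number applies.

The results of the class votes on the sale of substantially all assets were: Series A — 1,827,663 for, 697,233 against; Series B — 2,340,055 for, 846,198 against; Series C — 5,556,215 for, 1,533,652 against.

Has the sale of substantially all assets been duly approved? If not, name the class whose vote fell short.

Not approved — the Series C shares did not give the required vote.

Series A: 2/3 of 2741285 = 1827523.33, rounded up to 1827524; 1,827,524 required, 1,827,663 in favor — approved.
Series B: 2/3 of 3508860 = 2339240; 2,339,240 required, 2,340,055 in favor — approved.
Series C: 2/3 of 8334627 = 5556418; 5,556,418 required, 5,556,215 in favor — not approved.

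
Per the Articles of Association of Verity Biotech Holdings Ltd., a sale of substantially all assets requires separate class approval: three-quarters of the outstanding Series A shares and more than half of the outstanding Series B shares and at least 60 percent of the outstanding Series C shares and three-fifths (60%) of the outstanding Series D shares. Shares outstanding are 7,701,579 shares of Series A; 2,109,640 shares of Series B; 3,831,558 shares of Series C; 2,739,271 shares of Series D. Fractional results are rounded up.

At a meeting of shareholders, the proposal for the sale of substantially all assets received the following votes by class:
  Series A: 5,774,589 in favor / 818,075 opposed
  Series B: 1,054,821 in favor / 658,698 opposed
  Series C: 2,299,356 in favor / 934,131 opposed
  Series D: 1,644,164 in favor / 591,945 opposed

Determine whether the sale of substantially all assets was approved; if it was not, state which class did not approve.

Series A: 3/4 of 7701579 = 5776184.25, rounded up to 5776185; 5,776,185 required, 5,774,589 in favor — not approved.
Series B: a majority of 2109640 is 1054821; 1,054,821 required, 1,054,821 in favor — approved.
Series C: 3/5 of 3831558 = 2298934.80, rounded up to 2298935; 2,298,935 required, 2,299,356 in favor — approved.
Series D: 3/5 of 2739271 = 1643562.60, rounded up to 1643563; 1,643,563 required, 1,644,164 in favor — approved.

Not approved — the Series A shares did not give the required vote.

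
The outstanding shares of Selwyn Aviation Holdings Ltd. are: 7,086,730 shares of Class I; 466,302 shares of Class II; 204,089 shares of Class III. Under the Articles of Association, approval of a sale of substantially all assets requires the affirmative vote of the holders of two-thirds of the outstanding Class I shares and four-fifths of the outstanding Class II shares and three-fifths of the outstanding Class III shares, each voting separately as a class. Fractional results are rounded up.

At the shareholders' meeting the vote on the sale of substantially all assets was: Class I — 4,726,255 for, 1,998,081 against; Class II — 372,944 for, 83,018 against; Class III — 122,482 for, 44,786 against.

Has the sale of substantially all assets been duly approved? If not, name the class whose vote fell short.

Class I: 2/3 of 7086730 = 4724486.67, rounded up to 4724487; 4,724,487 required, 4,726,255 in favor — approved.
Class II: 4/5 of 466302 = 373041.60, rounded up to 373042; 373,042 required, 372,944 in favor — not approved.
Class III: 3/5 of 204089 = 122453.40, rounded up to 122454; 122,454 required, 122,482 in favor — approved.

Not approved — the Class II shares did not give the required vote.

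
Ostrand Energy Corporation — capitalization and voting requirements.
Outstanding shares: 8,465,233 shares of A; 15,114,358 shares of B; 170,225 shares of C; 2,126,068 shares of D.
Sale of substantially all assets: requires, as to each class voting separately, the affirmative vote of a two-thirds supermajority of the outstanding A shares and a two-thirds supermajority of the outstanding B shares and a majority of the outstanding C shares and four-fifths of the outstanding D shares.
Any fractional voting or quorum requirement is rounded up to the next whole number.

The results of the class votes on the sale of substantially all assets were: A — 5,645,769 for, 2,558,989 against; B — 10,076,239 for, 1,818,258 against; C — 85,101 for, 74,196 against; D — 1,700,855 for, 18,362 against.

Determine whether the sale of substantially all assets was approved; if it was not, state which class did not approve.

A: 2/3 of 8465233 = 5643488.67, rounded up to 5643489; 5,643,489 required, 5,645,769 in favor — approved.
B: 2/3 of 15114358 = 10076238.67, rounded up to 10076239; 10,076,239 required, 10,076,239 in favor — approved.
C: a majority of 170225 is 85113; 85,113 required, 85,101 in favor — not approved.
D: 4/5 of 2126068 = 1700854.40, rounded up to 1700855; 1,700,855 required, 1,700,855 in favor — approved.

Not approved — the C shares did not give the required vote.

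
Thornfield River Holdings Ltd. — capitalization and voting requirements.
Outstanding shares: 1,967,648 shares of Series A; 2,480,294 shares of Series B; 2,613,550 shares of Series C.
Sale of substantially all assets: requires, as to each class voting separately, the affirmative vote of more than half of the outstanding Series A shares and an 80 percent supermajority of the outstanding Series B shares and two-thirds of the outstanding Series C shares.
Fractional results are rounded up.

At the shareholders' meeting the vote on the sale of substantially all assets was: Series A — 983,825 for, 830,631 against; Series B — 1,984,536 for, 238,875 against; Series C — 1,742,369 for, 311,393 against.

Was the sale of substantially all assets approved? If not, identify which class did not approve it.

Approved — every class gave the required vote.

Series A: a majority of 1967648 is 983825; 983,825 required, 983,825 in favor — approved.
Series B: 4/5 of 2480294 = 1984235.20, rounded up to 1984236; 1,984,236 required, 1,984,536 in favor — approved.
Series C: 2/3 of 2613550 = 1742366.67, rounded up to 1742367; 1,742,367 required, 1,742,369 in favor — approved.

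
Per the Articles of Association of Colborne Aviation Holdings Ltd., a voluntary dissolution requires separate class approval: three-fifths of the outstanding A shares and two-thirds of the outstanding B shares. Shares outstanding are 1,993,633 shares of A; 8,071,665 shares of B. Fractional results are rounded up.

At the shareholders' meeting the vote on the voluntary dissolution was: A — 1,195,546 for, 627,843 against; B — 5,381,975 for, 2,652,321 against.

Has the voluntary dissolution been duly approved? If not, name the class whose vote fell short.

Not approved — the A shares did not give the required vote.

A: 3/5 of 1993633 = 1196179.80, rounded up to 1196180; 1,196,180 required, 1,195,546 in favor — not approved.
B: 2/3 of 8071665 = 5381110; 5,381,110 required, 5,381,975 in favor — approved.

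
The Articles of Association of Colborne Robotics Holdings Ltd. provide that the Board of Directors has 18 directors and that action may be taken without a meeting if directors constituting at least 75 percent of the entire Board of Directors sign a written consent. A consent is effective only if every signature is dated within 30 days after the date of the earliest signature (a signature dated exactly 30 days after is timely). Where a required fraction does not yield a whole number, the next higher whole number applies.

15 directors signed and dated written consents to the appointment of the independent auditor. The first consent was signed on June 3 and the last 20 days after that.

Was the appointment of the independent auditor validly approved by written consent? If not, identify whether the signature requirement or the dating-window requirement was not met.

Effective — both the signature and dating-window requirements are satisfied.

Signatures required: at least 75 percent of 18 — 3/4 of 18 = 13.50, rounded up to 14, so 14 needed; 15 signed. Sufficient.
Dating window: the latest signature is 20 days after the earliest; the limit is 30 days. Within the window.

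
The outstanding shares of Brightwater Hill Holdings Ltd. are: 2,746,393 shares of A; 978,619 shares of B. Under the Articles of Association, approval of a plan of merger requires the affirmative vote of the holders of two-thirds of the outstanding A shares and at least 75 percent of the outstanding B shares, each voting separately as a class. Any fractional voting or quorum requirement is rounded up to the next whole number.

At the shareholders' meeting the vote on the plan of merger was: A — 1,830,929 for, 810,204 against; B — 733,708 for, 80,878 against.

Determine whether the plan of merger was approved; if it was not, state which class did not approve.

Not approved — the B shares did not give the required vote.

A: 2/3 of 2746393 = 1830928.67, rounded up to 1830929; 1,830,929 required, 1,830,929 in favor — approved.
B: 3/4 of 978619 = 733964.25, rounded up to 733965; 733,965 required, 733,708 in favor — not approved.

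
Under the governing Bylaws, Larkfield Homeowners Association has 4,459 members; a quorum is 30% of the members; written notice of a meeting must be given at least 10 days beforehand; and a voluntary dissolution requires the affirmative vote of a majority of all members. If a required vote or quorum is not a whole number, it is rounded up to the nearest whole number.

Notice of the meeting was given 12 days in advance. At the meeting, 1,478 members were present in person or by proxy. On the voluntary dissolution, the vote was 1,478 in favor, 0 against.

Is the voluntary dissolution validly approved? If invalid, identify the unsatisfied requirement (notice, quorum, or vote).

Notice: 12 days given; 10 required. Satisfied.
Quorum: 30% of 4,459 = 1,337.70, rounded up to 1,338; 1,478 present. Satisfied.
Vote: requires a majority of all members (4,459); a majority of 4459 is 2230, so 2,230 needed; 1,478 in favor. Not satisfied.

Invalid — vote requirement not satisfied.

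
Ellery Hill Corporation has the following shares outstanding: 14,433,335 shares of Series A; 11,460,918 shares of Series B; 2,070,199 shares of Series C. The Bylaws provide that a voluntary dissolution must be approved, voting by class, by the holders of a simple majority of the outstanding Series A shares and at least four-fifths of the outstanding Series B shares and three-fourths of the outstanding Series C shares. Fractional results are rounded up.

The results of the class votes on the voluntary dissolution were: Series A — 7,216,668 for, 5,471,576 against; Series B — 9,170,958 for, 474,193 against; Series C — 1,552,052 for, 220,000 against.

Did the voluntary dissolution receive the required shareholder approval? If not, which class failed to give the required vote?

Not approved — the Series C shares did not give the required vote.

Series A: a majority of 14433335 is 7216668; 7,216,668 required, 7,216,668 in favor — approved.
Series B: 4/5 of 11460918 = 9168734.40, rounded up to 9168735; 9,168,735 required, 9,170,958 in favor — approved.
Series C: 3/4 of 2070199 = 1552649.25, rounded up to 1552650; 1,552,650 required, 1,552,052 in favor — not approved.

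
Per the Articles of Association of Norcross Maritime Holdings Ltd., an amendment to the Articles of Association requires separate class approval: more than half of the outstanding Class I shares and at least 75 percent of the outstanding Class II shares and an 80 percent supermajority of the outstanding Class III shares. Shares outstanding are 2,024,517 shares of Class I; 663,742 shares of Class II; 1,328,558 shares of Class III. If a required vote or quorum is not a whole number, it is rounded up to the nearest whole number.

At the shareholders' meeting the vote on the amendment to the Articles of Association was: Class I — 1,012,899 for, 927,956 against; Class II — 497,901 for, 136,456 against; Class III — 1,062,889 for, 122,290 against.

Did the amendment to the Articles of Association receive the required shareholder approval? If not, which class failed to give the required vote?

Class I: a majority of 2024517 is 1012259; 1,012,259 required, 1,012,899 in favor — approved.
Class II: 3/4 of 663742 = 497806.50, rounded up to 497807; 497,807 required, 497,901 in favor — approved.
Class III: 4/5 of 1328558 = 1062846.40, rounded up to 1062847; 1,062,847 required, 1,062,889 in favor — approved.

Approved — every class gave the required vote.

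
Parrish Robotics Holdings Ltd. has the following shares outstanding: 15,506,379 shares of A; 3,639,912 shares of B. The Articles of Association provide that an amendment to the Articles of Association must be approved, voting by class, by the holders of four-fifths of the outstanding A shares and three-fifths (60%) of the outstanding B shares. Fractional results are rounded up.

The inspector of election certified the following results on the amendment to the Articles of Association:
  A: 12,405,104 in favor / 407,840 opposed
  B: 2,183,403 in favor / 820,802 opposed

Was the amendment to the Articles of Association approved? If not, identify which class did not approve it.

A: 4/5 of 15506379 = 12405103.20, rounded up to 12405104; 12,405,104 required, 12,405,104 in favor — approved.
B: 3/5 of 3639912 = 2183947.20, rounded up to 2183948; 2,183,948 required, 2,183,403 in favor — not approved.

Not approved — the B shares did not give the required vote.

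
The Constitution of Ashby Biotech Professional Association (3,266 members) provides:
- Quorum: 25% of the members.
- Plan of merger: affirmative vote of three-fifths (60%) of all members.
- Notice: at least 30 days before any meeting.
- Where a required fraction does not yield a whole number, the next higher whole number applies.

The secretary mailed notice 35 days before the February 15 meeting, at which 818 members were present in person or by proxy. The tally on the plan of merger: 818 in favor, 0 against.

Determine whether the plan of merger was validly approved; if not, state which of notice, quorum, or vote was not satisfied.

Notice: 35 days given; 30 required. Satisfied.
Quorum: 25% of 3,266 = 816.50, rounded up to 817; 818 present. Satisfied.
Vote: requires three-fifths of all members (3,266); 3/5 of 3266 = 1959.60, rounded up to 1960, so 1,960 needed; 818 in favor. Not satisfied.

Invalid — vote requirement not satisfied.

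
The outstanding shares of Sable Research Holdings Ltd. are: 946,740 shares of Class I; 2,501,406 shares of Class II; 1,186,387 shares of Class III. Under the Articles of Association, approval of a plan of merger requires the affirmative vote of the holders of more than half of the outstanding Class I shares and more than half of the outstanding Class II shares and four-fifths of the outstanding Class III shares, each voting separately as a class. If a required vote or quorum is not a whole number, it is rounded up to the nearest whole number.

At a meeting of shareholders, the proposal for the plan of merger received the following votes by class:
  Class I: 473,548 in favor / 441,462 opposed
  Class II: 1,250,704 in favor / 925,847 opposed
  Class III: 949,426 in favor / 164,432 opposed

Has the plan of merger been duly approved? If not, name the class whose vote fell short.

Class I: a majority of 946740 is 473371; 473,371 required, 473,548 in favor — approved.
Class II: a majority of 2501406 is 1250704; 1,250,704 required, 1,250,704 in favor — approved.
Class III: 4/5 of 1186387 = 949109.60, rounded up to 949110; 949,110 required, 949,426 in favor — approved.

Approved — every class gave the required vote.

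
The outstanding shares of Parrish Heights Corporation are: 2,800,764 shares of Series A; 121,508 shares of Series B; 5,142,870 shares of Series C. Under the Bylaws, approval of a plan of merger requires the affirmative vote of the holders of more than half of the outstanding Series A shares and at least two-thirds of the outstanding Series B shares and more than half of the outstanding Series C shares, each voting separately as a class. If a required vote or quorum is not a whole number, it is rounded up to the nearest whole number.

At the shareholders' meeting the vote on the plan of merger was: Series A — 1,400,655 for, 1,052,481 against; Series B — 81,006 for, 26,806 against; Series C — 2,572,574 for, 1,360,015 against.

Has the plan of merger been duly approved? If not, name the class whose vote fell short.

Series A: a majority of 2800764 is 1400383; 1,400,383 required, 1,400,655 in favor — approved.
Series B: 2/3 of 121508 = 81005.33, rounded up to 81006; 81,006 required, 81,006 in favor — approved.
Series C: a majority of 5142870 is 2571436; 2,571,436 required, 2,572,574 in favor — approved.

Approved — every class gave the required vote.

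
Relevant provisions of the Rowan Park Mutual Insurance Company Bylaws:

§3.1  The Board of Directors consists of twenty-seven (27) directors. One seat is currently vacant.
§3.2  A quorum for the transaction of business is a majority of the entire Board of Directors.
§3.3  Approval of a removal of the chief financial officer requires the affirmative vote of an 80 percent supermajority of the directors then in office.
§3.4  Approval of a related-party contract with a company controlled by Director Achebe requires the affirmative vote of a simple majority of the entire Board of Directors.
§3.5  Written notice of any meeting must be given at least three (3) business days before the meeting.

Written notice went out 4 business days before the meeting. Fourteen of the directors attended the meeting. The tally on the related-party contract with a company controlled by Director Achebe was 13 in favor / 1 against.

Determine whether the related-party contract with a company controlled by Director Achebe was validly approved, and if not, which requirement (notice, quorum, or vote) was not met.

Invalid — vote requirement not satisfied.

Notice: 4 business days given; 3 required (4 ≥ 3). Satisfied.
Quorum: 14 present; quorum is 14. Satisfied.
Vote: the related-party contract with a company controlled by Director Achebe requires a majority of the entire Board of Directors (27). A majority of 27 is 14, so 14 affirmative votes are needed; 13 voted in favor. Not satisfied.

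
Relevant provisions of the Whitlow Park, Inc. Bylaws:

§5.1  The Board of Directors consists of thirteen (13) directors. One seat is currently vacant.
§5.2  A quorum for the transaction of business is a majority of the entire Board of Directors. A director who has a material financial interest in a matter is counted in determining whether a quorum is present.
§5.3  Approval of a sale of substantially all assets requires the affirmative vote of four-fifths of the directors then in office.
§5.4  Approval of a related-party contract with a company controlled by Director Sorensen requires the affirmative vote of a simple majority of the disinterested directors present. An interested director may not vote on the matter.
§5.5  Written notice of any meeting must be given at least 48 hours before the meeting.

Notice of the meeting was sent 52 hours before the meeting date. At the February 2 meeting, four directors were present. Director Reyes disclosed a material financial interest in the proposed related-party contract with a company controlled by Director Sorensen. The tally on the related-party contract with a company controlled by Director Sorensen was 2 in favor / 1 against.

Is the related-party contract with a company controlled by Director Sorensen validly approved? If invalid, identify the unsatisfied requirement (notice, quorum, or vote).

Notice: 52 hours given; 48 required (52 ≥ 48). Satisfied.
Quorum: 4 present (interested directors count toward quorum); quorum is 7. Not satisfied.
Vote: the related-party contract with a company controlled by Director Sorensen requires a majority of the disinterested directors present (4 − 1 = 3). A majority of 3 is 2, so 2 affirmative votes are needed; 2 voted in favor. Satisfied. (Moot — without a quorum no business can be validly transacted.)

Invalid — quorum requirement not satisfied.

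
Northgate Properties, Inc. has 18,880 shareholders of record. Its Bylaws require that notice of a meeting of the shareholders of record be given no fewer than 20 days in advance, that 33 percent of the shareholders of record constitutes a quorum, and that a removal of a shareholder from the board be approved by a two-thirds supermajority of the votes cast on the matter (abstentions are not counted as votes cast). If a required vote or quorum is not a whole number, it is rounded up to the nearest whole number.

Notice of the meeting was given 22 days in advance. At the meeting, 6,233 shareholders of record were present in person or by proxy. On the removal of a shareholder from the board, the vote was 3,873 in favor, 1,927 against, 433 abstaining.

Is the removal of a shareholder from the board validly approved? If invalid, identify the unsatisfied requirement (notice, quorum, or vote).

Valid — all requirements satisfied.

Notice: 22 days given; 20 required. Satisfied.
Quorum: 33% of 18,880 = 6,230.40, rounded up to 6,231; 6,233 present. Satisfied.
Vote: requires two-thirds of the votes cast (6,233 − 433 abstaining = 5,800); 2/3 of 5800 = 3866.67, rounded up to 3867, so 3,867 needed; 3,873 in favor. Satisfied.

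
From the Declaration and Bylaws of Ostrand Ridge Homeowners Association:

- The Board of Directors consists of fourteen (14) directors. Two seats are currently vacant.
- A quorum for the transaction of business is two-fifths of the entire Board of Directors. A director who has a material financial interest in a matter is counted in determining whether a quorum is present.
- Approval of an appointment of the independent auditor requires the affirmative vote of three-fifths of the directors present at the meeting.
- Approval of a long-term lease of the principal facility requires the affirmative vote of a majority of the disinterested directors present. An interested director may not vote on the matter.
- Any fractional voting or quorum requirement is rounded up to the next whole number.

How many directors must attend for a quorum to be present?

2/5 of 14 = 5.60, rounded up to 6.

6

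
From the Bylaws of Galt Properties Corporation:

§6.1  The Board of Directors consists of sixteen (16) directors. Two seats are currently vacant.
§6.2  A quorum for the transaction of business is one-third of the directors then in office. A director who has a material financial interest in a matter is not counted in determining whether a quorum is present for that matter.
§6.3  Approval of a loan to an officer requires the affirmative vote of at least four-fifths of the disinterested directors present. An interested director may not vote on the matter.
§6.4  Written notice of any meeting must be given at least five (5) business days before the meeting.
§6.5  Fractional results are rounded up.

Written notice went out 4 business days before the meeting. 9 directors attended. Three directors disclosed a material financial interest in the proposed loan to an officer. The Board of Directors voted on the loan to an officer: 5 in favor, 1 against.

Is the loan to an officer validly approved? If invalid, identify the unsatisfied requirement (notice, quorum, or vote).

Invalid — notice requirement not satisfied.

Notice: 4 business days given; 5 required (4 < 5). Not satisfied.
Quorum: 9 present, but the 3 interested directors do not count, leaving 6. Quorum is 5. Satisfied.
Vote: the loan to an officer requires four-fifths of the disinterested directors present (9 − 3 = 6). 4/5 of 6 = 4.80, rounded up to 5, so 5 affirmative votes are needed; 5 voted in favor. Satisfied.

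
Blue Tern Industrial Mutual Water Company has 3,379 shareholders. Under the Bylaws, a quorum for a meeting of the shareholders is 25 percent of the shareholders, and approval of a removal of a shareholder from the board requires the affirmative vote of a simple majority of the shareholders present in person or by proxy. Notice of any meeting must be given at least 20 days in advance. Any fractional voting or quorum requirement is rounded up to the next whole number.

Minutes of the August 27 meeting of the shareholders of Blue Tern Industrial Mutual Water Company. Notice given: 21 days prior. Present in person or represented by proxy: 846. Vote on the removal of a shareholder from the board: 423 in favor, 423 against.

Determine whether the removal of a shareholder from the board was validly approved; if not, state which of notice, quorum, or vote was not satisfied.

Invalid — vote requirement not satisfied.

Notice: 21 days given; 20 required. Satisfied.
Quorum: 25% of 3,379 = 844.75, rounded up to 845; 846 present. Satisfied.
Vote: requires a majority of those present (846); a majority of 846 is 424, so 424 needed; 423 in favor. Not satisfied.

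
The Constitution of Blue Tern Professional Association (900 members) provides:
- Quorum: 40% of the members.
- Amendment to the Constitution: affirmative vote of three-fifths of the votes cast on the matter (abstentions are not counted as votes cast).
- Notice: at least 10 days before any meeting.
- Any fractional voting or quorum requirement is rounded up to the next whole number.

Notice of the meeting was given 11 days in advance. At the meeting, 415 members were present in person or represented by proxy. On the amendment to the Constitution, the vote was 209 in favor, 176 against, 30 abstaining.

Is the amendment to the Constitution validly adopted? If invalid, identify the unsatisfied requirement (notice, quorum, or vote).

Notice: 11 days given; 10 required. Satisfied.
Quorum: 40% of 900 = 360; 415 present. Satisfied.
Vote: requires three-fifths of the votes cast (415 − 30 abstaining = 385); 3/5 of 385 = 231, so 231 needed; 209 in favor. Not satisfied.

Invalid — vote requirement not satisfied.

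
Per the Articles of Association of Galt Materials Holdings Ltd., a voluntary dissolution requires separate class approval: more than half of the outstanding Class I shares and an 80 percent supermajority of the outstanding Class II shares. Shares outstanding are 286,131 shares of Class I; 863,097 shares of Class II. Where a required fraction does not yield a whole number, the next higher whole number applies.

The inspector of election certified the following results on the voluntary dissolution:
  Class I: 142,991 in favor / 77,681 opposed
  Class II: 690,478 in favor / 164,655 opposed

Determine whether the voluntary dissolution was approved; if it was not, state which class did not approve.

Class I: a majority of 286131 is 143066; 143,066 required, 142,991 in favor — not approved.
Class II: 4/5 of 863097 = 690477.60, rounded up to 690478; 690,478 required, 690,478 in favor — approved.

Not approved — the Class I shares did not give the required vote.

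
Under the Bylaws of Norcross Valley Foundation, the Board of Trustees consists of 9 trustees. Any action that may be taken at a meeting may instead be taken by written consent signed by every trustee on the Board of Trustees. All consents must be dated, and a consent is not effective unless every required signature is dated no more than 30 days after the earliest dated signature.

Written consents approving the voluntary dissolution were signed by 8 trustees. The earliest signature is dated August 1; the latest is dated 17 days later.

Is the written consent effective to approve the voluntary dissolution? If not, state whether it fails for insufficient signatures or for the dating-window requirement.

Signatures required: the unanimous vote of 9 — unanimous means all 9, so 9 needed; 8 signed. Insufficient.
Dating window: the latest signature is 17 days after the earliest; the limit is 30 days. Within the window.

Not effective — insufficient signatures.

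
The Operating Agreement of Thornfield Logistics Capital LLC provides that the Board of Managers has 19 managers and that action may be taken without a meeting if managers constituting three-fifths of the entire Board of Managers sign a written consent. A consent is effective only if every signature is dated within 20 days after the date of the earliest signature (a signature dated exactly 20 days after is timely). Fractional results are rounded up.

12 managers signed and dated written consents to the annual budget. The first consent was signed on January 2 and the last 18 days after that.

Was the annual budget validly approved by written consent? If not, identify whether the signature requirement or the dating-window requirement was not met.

Effective — both the signature and dating-window requirements are satisfied.

Signatures required: three-fifths of 19 — 3/5 of 19 = 11.40, rounded up to 12, so 12 needed; 12 signed. Sufficient.
Dating window: the latest signature is 18 days after the earliest; the limit is 20 days. Within the window.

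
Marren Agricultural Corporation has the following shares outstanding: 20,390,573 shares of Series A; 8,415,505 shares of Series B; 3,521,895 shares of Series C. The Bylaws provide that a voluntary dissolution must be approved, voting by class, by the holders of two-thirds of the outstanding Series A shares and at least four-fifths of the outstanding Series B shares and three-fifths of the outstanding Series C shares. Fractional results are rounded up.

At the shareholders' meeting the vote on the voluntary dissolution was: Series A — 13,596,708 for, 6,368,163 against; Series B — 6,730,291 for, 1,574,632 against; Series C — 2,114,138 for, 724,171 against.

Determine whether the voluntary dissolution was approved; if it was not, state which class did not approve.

Series A: 2/3 of 20390573 = 13593715.33, rounded up to 13593716; 13,593,716 required, 13,596,708 in favor — approved.
Series B: 4/5 of 8415505 = 6732404; 6,732,404 required, 6,730,291 in favor — not approved.
Series C: 3/5 of 3521895 = 2113137; 2,113,137 required, 2,114,138 in favor — approved.

Not approved — the Series B shares did not give the required vote.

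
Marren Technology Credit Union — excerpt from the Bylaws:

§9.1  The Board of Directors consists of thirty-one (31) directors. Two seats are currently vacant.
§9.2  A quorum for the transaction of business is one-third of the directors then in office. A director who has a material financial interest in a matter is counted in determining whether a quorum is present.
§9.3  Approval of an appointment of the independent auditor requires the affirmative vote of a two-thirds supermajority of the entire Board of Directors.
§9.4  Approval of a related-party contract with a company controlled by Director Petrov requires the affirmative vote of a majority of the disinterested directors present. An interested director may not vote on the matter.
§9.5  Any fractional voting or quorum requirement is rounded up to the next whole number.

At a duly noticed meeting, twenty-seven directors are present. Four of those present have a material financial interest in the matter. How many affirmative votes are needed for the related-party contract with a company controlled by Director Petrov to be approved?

12

The related-party contract with a company controlled by Director Petrov requires a majority of the disinterested directors present (27 − 4 = 23).
A majority of 23 is 12.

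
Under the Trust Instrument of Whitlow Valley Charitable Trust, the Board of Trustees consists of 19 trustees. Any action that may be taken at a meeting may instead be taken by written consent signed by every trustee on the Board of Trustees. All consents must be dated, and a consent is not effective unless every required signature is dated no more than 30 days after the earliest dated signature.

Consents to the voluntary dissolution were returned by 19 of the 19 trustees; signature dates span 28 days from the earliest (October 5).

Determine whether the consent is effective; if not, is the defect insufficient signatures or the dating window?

Signatures required: the unanimous vote of 19 — unanimous means all 19, so 19 needed; 19 signed. Sufficient.
Dating window: the latest signature is 28 days after the earliest; the limit is 30 days. Within the window.

Effective — both the signature and dating-window requirements are satisfied.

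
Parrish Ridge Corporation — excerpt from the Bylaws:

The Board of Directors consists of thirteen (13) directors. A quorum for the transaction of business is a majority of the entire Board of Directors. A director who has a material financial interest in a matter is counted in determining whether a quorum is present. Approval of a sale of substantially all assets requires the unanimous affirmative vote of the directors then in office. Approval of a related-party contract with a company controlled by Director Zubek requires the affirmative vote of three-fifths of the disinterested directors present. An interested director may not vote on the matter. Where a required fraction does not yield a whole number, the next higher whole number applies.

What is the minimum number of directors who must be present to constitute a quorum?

A majority of 13 is 7.

7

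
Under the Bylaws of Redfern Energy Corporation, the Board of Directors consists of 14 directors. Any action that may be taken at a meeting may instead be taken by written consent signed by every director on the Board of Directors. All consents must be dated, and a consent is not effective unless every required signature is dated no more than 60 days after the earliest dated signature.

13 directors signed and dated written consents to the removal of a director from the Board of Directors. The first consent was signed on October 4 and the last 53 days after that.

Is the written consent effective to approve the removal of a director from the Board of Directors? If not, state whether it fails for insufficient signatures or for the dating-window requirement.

Signatures required: the unanimous vote of 14 — unanimous means all 14, so 14 needed; 13 signed. Insufficient.
Dating window: the latest signature is 53 days after the earliest; the limit is 60 days. Within the window.

Not effective — insufficient signatures.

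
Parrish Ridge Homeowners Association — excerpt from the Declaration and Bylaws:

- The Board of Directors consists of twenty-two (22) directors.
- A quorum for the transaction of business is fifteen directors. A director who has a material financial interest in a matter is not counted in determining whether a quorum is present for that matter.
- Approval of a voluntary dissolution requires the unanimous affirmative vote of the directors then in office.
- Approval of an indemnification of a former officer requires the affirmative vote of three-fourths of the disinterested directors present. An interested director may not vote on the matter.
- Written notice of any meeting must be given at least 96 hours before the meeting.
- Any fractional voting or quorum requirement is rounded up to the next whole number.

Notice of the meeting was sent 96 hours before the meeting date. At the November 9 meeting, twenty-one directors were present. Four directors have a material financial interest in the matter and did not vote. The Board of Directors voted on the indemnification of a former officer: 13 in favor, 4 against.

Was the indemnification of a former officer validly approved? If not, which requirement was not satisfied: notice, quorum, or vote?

Notice: 96 hours given; 96 required (96 ≥ 96). Satisfied.
Quorum: 21 present, but the 4 interested directors do not count, leaving 17. Quorum is 15. Satisfied.
Vote: the indemnification of a former officer requires three-fourths of the disinterested directors present (21 − 4 = 17). 3/4 of 17 = 12.75, rounded up to 13, so 13 affirmative votes are needed; 13 voted in favor. Satisfied.

Valid — all requirements satisfied.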